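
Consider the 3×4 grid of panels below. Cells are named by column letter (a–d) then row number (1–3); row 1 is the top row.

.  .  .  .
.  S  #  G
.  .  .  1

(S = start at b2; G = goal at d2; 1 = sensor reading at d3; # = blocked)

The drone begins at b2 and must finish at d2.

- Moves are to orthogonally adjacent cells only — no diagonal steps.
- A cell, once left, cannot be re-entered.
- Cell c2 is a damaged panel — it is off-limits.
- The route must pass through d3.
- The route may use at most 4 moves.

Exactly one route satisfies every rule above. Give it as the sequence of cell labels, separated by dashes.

b2 - b3 - c3 - d3 - d2

Any route must reach d3 and still end at d2 within 4 moves, so the order of the required stops is forced.
Route from b2: down 1 to b3, right 2 to d3, up 1 to d2 — 4 moves in all.
Check: all required cells visited; 4 ≤ 4 moves.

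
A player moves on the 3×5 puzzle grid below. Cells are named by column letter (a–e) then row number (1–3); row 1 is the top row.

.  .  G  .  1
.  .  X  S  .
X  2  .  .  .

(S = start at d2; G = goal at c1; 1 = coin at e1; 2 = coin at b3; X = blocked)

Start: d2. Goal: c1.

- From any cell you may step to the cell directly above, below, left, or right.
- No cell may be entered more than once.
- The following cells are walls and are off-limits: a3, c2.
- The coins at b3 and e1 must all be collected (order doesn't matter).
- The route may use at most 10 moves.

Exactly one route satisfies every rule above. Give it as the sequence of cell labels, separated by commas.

d2, d1, e1, e2, e3, d3, c3, b3, b2, b1, c1

The 10-move cap with required stops at b3, e1 leaves no slack for detours.
Route from d2: up 1 to d1, right 1 to e1, down 2 to e3, left 3 to b3, up 2 to b1, right 1 to c1 — 10 moves in all.
Check: all required cells visited; 10 ≤ 10 moves.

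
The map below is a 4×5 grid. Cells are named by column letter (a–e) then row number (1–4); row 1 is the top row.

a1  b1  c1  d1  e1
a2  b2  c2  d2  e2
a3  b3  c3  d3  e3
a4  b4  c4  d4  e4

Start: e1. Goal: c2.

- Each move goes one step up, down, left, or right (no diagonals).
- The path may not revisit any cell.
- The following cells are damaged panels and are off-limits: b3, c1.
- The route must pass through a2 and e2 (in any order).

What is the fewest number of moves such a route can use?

11

Any route passes through a2 and e2 in some order between e1 and c2. Summing Manhattan distances along each leg and taking the cheapest ordering (e1 → e2 → a2 → c2) gives a lower bound of 1 + 4 + 2 = 7 moves.
The shortest route satisfying every rule uses 11 moves: e1 → e2 → e3 → e4 → d4 → c4 → b4 → a4 → a3 → a2 → b2 → c2.
The bound of 7 isn't tight here; checking systematically, no route of length 7 through 10 satisfies every constraint (on a 4-connected grid the length of any start-to-goal walk has the same parity as the Manhattan bound, so only lengths 7, 9, 11, … need checking), so 11 is the minimum.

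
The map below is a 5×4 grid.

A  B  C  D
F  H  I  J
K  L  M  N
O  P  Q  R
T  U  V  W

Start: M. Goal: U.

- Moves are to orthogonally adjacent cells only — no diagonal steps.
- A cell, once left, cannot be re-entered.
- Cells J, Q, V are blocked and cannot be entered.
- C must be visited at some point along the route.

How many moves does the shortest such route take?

7

Any route passes through C somewhere between M and U. Summing Manhattan distances along the two legs (M → C → U) gives a lower bound of 2 + 5 = 7 moves.
A route of 7 moves achieves this: M → I → C → B → H → L → P → U.
Since 7 matches the lower bound, it is optimal.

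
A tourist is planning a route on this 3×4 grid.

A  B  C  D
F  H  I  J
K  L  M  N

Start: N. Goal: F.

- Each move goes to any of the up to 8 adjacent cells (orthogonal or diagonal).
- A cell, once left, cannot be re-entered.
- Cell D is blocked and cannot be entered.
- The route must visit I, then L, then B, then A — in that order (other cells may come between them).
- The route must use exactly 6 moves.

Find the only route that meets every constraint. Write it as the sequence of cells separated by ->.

The waypoints must appear in the order I, L, B, A, with no cell reused.
Route from N: up-left to I, down-left to L, 2× up (reaching B), left to A, down to F — 6 moves in all.
Check: order respected (I at step 1, L at step 2, B at step 4, A at step 5); 6 moves as required.

N -> I -> L -> H -> B -> A -> F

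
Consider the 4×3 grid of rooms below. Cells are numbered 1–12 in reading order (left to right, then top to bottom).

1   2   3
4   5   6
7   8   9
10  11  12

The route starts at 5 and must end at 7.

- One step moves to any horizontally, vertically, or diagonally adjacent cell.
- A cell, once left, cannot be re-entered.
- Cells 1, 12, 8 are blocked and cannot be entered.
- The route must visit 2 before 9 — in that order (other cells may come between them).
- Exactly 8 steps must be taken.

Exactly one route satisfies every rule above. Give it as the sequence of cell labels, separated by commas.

The waypoints must appear in the order 2, 9, with no cell reused.
Route from 5: left to 4, up-right to 2, right to 3, 2× down (reaching 9), down-left to 11, left to 10, up to 7 — 8 moves in all.
Check: order respected (2 at step 2, 9 at step 5); 8 moves as required.

5, 4, 2, 3, 6, 9, 11, 10, 7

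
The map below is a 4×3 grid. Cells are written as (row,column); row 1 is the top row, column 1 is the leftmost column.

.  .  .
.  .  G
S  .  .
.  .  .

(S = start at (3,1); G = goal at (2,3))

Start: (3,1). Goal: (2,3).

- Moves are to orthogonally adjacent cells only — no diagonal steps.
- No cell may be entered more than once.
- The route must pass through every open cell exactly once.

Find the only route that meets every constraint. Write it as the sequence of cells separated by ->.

Need to visit all 12 open cells exactly once, starting at (3,1) and ending at (2,3).
Cell (1,1) has only two open neighbours ((2,1) and (1,2)), so the path must pass straight through it: one of those is the cell it's entered from and the other is where it exits.
Route from (3,1): down to (4,1), 2× right (reaching (4,3)), up to (3,3), left to (3,2), up to (2,2), left to (2,1), up to (1,1), 2× right (reaching (1,3)), down to (2,3) — 11 moves in all.
Check: all 12 open cells covered.

(3,1) -> (4,1) -> (4,2) -> (4,3) -> (3,3) -> (3,2) -> (2,2) -> (2,1) -> (1,1) -> (1,2) -> (1,3) -> (2,3)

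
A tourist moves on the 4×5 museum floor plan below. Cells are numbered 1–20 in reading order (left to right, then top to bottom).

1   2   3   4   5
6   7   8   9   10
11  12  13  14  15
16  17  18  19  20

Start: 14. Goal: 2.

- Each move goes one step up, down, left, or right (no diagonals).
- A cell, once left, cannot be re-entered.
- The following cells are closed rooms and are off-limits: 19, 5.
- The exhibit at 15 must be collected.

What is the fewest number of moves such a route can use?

Any route passes through 15 somewhere between 14 and 2. Summing Manhattan distances along the two legs (14 → 15 → 2) gives a lower bound of 1 + 5 = 6 moves.
A route of 6 moves achieves this: 14 → 15 → 10 → 9 → 4 → 3 → 2.
Since 6 matches the lower bound, it is optimal.

6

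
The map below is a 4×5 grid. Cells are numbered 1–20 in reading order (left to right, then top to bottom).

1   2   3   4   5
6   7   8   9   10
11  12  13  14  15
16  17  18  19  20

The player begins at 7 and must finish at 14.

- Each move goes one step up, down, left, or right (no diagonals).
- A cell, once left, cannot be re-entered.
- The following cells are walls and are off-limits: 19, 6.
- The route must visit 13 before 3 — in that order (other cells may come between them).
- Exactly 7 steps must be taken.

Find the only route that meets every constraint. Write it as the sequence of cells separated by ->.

The waypoints must appear in the order 13, 3, with no cell reused.
Route from 7: down to 12, right to 13, 2× up (reaching 3), right to 4, 2× down (reaching 14) — 7 moves in all.
Check: order respected (13 at step 2, 3 at step 4); 7 moves as required.

7 -> 12 -> 13 -> 8 -> 3 -> 4 -> 9 -> 14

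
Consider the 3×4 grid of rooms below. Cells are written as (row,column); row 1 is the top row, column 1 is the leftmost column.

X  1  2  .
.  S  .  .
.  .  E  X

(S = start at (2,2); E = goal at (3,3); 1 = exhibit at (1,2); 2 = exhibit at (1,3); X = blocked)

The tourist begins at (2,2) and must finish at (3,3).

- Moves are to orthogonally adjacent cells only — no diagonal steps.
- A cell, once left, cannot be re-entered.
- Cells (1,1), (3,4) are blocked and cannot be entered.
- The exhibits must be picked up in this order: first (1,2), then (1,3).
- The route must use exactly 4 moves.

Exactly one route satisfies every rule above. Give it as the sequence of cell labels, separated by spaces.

The waypoints must appear in the order (1,2), (1,3), with no cell reused.
Route from (2,2): up to (1,2), right to (1,3), 2× down (reaching (3,3)) — 4 moves in all.
Check: order respected (1 at step 1, 2 at step 2); 4 moves as required.

(2,2) (1,2) (1,3) (2,3) (3,3)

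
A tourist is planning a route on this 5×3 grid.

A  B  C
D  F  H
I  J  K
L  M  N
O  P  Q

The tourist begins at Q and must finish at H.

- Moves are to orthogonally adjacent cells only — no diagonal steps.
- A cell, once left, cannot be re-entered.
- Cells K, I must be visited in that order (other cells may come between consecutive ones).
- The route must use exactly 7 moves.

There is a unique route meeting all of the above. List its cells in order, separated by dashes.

The waypoints must appear in the order K, I, with no cell reused.
Route from Q: up 2 to K, left 2 to I, up 1 to D, right 2 to H — 7 moves in all.
Check: order respected (K at step 2, I at step 4); 7 moves as required.

Q - N - K - J - I - D - F - H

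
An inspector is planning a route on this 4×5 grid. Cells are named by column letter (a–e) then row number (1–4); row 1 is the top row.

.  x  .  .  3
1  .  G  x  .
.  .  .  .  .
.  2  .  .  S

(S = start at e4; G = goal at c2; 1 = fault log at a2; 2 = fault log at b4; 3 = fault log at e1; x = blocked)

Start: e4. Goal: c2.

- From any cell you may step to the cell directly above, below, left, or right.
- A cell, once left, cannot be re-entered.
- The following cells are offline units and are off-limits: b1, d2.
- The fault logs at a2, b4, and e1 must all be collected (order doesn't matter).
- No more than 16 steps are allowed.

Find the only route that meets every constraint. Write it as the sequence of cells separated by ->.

The budget equals the shortest possible length, so every move has to be on a shortest route through the required cells.
Route from e4: 4× left (reaching a4), 2× up (reaching a2), right to b2, down to b3, 3× right (reaching e3), 2× up (reaching e1), 2× left (reaching c1), down to c2 — 16 moves in all.
Check: all required cells visited; 16 ≤ 16 moves.

e4 -> d4 -> c4 -> b4 -> a4 -> a3 -> a2 -> b2 -> b3 -> c3 -> d3 -> e3 -> e2 -> e1 -> d1 -> c1 -> c2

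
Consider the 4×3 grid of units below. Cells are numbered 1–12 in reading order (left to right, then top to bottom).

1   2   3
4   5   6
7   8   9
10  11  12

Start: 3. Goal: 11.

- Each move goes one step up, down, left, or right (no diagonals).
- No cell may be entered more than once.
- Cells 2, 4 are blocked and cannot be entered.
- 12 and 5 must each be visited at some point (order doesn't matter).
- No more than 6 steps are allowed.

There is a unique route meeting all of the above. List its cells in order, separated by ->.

Any route must reach 12 and 5 and still end at 11 within 6 moves, so the order of the required stops is forced.
Route from 3: down 1 to 6, left 1 to 5, down 1 to 8, right 1 to 9, down 1 to 12, left 1 to 11 — 6 moves in all.
Check: all required cells visited; 6 ≤ 6 moves.

3 -> 6 -> 5 -> 8 -> 9 -> 12 -> 11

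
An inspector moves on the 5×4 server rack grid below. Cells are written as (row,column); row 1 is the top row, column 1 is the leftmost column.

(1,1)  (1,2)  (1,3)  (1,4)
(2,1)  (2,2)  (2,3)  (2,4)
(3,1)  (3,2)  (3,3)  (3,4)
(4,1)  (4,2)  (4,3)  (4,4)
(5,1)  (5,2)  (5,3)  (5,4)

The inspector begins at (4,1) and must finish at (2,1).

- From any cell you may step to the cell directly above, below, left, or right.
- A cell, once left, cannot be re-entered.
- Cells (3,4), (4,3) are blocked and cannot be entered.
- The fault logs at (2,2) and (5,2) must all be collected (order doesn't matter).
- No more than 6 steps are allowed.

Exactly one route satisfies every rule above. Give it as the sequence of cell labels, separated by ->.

(4,1) -> (5,1) -> (5,2) -> (4,2) -> (3,2) -> (2,2) -> (2,1)

The 6-move cap with required stops at (2,2), (5,2) leaves no slack for detours.
Route from (4,1): down 1 to (5,1), right 1 to (5,2), up 3 to (2,2), left 1 to (2,1) — 6 moves in all.
Check: all required cells visited; 6 ≤ 6 moves.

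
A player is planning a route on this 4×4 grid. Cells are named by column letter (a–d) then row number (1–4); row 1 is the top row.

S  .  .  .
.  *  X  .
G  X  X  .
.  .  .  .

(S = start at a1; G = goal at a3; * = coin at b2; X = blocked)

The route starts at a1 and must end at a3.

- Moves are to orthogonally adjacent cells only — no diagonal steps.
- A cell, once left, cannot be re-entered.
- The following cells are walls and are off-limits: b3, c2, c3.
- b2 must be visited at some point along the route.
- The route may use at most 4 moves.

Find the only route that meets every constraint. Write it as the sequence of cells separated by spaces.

a1 b1 b2 a2 a3

The budget equals the shortest possible length, so every move has to be on a shortest route through the required cells.
Route from a1: right 1 to b1, down 1 to b2, left 1 to a2, down 1 to a3 — 4 moves in all.
Check: all required cells visited; 4 ≤ 4 moves.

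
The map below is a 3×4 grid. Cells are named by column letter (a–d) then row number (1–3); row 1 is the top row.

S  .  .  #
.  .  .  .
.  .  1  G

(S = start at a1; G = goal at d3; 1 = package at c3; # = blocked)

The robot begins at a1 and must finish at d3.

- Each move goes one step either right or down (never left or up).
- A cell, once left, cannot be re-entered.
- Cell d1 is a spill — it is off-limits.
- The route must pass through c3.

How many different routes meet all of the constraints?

6

A right/down-only route from a1 to d3 makes exactly 2 down-moves and 3 right-moves in some order.
With no other constraints that would be C(5,2) = 10 routes.
Split at c3 and multiply the segment counts (each segment already excludes blocked cells): a1→c3: 6; c3→d3: 1; product = 6.
That gives 6 routes.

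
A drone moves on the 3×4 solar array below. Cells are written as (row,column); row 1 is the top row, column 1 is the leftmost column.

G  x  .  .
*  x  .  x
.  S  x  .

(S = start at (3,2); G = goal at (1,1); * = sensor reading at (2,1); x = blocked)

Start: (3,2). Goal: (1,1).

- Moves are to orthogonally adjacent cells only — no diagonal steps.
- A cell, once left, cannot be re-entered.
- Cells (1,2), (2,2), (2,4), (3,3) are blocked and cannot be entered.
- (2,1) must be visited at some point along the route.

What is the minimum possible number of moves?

Any route passes through (2,1) somewhere between (3,2) and (1,1). Summing Manhattan distances along the two legs ((3,2) → (2,1) → (1,1)) gives a lower bound of 2 + 1 = 3 moves.
A route of 3 moves achieves this: (3,2) → (3,1) → (2,1) → (1,1).
Since 3 matches the lower bound, it is optimal.

3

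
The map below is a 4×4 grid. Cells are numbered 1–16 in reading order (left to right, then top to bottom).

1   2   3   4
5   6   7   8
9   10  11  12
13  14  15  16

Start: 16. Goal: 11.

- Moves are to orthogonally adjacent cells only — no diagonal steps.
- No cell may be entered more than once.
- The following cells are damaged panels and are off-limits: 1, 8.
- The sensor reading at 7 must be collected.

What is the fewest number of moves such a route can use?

6

Any route passes through 7 somewhere between 16 and 11. Summing Manhattan distances along the two legs (16 → 7 → 11) gives a lower bound of 3 + 1 = 4 moves.
The shortest route satisfying every rule uses 6 moves: 16 → 15 → 14 → 10 → 6 → 7 → 11.
The no-revisit rule (legs can't share cells) pushes the minimum above the 4-move bound; an exhaustive check rules out every length from 4 to 5, leaving 6 as the minimum.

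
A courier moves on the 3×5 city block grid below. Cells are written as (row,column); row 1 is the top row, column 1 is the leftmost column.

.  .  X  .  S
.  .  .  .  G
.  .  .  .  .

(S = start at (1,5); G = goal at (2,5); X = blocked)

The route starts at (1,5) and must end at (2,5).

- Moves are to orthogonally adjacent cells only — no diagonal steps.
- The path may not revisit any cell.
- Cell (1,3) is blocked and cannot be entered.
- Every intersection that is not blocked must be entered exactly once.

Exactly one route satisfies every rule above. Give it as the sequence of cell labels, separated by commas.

Need to visit all 14 open cells exactly once, starting at (1,5) and ending at (2,5).
Route from (1,5): left 1 to (1,4), down 1 to (2,4), left 2 to (2,2), up 1 to (1,2), left 1 to (1,1), down 2 to (3,1), right 4 to (3,5), up 1 to (2,5) — 13 moves in all.
Check: all 14 open cells covered.

(1,5), (1,4), (2,4), (2,3), (2,2), (1,2), (1,1), (2,1), (3,1), (3,2), (3,3), (3,4), (3,5), (2,5)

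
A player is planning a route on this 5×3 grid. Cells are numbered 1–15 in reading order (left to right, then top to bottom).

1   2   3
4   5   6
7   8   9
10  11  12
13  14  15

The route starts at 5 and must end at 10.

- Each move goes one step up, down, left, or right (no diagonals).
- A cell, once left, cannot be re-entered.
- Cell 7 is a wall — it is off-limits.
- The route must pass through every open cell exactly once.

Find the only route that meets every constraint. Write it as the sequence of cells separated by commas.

Need to visit all 14 open cells exactly once, starting at 5 and ending at 10.
Cell 1 has only two open neighbours (4 and 2), so the path must pass straight through it: one of those is the cell it's entered from and the other is where it exits.
Route from 5: left to 4, up to 1, 2× right (reaching 3), 2× down (reaching 9), left to 8, down to 11, right to 12, down to 15, 2× left (reaching 13), up to 10 — 13 moves in all.
Check: all 14 open cells covered.

5, 4, 1, 2, 3, 6, 9, 8, 11, 12, 15, 14, 13, 10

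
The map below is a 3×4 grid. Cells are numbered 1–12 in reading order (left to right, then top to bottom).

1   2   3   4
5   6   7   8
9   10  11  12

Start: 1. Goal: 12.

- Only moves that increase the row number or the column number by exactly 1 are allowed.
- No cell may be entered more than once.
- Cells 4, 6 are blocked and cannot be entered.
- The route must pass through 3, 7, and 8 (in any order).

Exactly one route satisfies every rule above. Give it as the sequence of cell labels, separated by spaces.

Moves only go right or down, so the column and row indices never decrease.
Route from 1: right 2 to 3, down 1 to 7, right 1 to 8, down 1 to 12 — 5 moves in all.
Check: all required cells visited.

1 2 3 7 8 12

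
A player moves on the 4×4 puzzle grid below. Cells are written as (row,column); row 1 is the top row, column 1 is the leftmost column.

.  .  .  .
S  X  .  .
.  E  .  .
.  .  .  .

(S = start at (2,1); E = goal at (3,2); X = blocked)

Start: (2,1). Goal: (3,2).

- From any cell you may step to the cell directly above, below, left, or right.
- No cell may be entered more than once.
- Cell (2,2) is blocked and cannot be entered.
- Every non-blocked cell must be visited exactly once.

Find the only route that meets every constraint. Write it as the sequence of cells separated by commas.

(2,1), (1,1), (1,2), (1,3), (1,4), (2,4), (2,3), (3,3), (3,4), (4,4), (4,3), (4,2), (4,1), (3,1), (3,2)

Need to visit all 15 open cells exactly once, starting at (2,1) and ending at (3,2).
Cell (1,4) has only two open neighbours ((2,4) and (1,3)), so the path must pass straight through it: one of those is the cell it's entered from and the other is where it exits.
Route from (2,1): up to (1,1), 3× right (reaching (1,4)), down to (2,4), left to (2,3), down to (3,3), right to (3,4), down to (4,4), 3× left (reaching (4,1)), up to (3,1), right to (3,2) — 14 moves in all.
Check: all 15 open cells covered.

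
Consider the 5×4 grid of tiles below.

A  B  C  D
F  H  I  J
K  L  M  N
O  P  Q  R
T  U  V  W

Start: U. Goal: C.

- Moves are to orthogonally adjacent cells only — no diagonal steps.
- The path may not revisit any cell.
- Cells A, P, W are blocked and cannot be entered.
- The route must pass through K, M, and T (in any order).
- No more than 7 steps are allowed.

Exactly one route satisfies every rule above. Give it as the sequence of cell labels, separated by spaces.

U T O K L M I C

The 7-move cap with required stops at K, M, T leaves no slack for detours.
Route from U: left 1 to T, up 2 to K, right 2 to M, up 2 to C — 7 moves in all.
Check: all required cells visited; 7 ≤ 7 moves.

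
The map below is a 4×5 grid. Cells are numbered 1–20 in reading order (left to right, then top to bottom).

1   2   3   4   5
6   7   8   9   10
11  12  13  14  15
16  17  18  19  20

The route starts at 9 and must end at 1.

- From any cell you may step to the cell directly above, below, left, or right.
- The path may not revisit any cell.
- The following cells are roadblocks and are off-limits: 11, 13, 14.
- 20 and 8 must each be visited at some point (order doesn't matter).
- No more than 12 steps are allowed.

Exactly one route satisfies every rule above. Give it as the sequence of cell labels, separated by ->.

The 12-move cap with required stops at 20, 8 leaves no slack for detours.
Route from 9: right 1 to 10, down 2 to 20, left 3 to 17, up 2 to 7, right 1 to 8, up 1 to 3, left 2 to 1 — 12 moves in all.
Check: all required cells visited; 12 ≤ 12 moves.

9 -> 10 -> 15 -> 20 -> 19 -> 18 -> 17 -> 12 -> 7 -> 8 -> 3 -> 2 -> 1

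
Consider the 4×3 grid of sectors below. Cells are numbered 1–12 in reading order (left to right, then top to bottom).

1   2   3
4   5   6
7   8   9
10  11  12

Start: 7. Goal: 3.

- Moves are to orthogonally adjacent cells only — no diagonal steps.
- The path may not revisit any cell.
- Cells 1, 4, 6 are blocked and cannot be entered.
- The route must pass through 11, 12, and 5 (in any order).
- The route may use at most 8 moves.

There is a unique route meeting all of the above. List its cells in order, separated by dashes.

7 - 10 - 11 - 12 - 9 - 8 - 5 - 2 - 3

The 8-move cap with required stops at 11, 12, 5 leaves no slack for detours.
Route from 7: down 1 to 10, right 2 to 12, up 1 to 9, left 1 to 8, up 2 to 2, right 1 to 3 — 8 moves in all.
Check: all required cells visited; 8 ≤ 8 moves.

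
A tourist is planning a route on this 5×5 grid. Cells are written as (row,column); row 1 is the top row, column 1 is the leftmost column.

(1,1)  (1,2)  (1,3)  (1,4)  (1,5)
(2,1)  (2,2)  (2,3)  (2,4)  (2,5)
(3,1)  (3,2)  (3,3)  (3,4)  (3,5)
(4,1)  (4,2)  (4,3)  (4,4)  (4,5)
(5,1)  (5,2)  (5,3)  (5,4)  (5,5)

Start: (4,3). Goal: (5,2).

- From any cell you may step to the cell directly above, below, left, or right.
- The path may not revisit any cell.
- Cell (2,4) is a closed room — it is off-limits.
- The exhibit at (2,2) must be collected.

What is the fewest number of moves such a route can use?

6

Any route passes through (2,2) somewhere between (4,3) and (5,2). Summing Manhattan distances along the two legs ((4,3) → (2,2) → (5,2)) gives a lower bound of 3 + 3 = 6 moves.
A route of 6 moves achieves this: (4,3) → (3,3) → (2,3) → (2,2) → (3,2) → (4,2) → (5,2).
Since 6 matches the lower bound, it is optimal.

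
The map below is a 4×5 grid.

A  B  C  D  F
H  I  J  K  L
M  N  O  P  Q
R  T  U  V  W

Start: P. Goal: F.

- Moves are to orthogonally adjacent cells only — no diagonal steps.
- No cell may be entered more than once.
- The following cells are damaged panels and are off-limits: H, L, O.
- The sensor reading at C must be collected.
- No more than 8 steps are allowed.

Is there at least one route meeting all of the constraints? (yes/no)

yes

One route that works: P → K → J → C → D → F.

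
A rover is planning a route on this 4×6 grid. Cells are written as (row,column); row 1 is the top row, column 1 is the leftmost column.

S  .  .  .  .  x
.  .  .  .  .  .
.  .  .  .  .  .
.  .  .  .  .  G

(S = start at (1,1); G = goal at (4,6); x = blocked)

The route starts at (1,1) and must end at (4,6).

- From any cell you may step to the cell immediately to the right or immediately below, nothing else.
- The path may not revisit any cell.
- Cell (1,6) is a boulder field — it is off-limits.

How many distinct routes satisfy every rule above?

A right/down-only route from (1,1) to (4,6) makes exactly 3 down-moves and 5 right-moves in some order.
With no other constraints that would be C(8,3) = 56 routes.
Subtract routes through each blocked cell (inclusion–exclusion for overlaps): − through (1,6): 1 → 55.
That gives 55 routes.

55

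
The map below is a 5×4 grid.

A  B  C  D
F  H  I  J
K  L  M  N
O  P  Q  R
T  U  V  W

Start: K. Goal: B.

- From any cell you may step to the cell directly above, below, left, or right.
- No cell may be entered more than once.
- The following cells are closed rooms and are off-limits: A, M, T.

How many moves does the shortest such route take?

The Manhattan distance from K to B is |3−1| + |1−2| = 3, so at least 3 moves are needed.
A route of 3 moves achieves this: K → F → H → B.
Since 3 matches the lower bound, it is optimal.

3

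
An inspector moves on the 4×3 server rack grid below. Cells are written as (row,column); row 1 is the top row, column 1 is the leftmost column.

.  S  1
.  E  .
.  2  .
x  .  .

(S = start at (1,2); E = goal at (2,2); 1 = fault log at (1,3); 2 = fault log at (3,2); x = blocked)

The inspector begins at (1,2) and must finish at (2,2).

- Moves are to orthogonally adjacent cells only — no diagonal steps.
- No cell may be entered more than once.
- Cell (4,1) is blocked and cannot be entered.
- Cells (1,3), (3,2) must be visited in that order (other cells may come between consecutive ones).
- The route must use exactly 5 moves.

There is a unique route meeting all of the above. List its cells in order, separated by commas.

(1,2), (1,3), (2,3), (3,3), (3,2), (2,2)

The waypoints must appear in the order (1,3), (3,2), with no cell reused.
Route from (1,2): right 1 to (1,3), down 2 to (3,3), left 1 to (3,2), up 1 to (2,2) — 5 moves in all.
Check: order respected (1 at step 1, 2 at step 4); 5 moves as required.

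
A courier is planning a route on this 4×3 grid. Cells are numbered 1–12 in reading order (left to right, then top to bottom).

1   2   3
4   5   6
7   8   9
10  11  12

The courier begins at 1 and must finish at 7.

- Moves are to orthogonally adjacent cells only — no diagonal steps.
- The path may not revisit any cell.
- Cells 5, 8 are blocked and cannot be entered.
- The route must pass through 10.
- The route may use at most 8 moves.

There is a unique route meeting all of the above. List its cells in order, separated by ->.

1 -> 2 -> 3 -> 6 -> 9 -> 12 -> 11 -> 10 -> 7

Any route must reach 10 and still end at 7 within 8 moves, so the order of the required stops is forced.
Route from 1: 2× right (reaching 3), 3× down (reaching 12), 2× left (reaching 10), up to 7 — 8 moves in all.
Check: all required cells visited; 8 ≤ 8 moves.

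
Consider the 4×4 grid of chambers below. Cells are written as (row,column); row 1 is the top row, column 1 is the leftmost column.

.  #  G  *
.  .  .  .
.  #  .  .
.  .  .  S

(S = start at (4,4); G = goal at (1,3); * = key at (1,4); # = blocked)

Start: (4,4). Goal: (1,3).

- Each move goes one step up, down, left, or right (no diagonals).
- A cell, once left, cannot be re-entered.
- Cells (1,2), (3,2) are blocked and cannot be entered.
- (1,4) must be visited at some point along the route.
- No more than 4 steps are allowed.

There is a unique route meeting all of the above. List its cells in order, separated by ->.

(4,4) -> (3,4) -> (2,4) -> (1,4) -> (1,3)

The budget equals the shortest possible length, so every move has to be on a shortest route through the required cells.
Route from (4,4): up 3 to (1,4), left 1 to (1,3) — 4 moves in all.
Check: all required cells visited; 4 ≤ 4 moves.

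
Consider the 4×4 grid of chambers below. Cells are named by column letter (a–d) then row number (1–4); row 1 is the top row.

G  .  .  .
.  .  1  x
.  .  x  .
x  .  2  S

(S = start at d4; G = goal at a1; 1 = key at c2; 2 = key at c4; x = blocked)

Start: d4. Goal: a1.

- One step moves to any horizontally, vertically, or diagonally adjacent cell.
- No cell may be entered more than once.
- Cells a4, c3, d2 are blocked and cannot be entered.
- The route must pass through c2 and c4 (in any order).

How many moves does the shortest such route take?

5

Any route passes through c2 and c4 in some order between d4 and a1. Summing Chebyshev distances along each leg and taking the cheapest ordering (d4 → c4 → c2 → a1) gives a lower bound of 1 + 2 + 2 = 5 moves.
A route of 5 moves achieves this: d4 → c4 → b3 → c2 → b1 → a1.
Since 5 matches the lower bound, it is optimal.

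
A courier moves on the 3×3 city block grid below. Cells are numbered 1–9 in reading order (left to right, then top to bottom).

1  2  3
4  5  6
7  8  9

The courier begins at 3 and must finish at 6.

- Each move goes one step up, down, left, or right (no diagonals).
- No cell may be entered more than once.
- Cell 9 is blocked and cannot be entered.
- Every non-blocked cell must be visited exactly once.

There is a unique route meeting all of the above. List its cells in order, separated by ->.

Need to visit all 8 open cells exactly once, starting at 3 and ending at 6.
Route from 3: 2× left (reaching 1), 2× down (reaching 7), right to 8, up to 5, right to 6 — 7 moves in all.
Check: all 8 open cells covered.

3 -> 2 -> 1 -> 4 -> 7 -> 8 -> 5 -> 6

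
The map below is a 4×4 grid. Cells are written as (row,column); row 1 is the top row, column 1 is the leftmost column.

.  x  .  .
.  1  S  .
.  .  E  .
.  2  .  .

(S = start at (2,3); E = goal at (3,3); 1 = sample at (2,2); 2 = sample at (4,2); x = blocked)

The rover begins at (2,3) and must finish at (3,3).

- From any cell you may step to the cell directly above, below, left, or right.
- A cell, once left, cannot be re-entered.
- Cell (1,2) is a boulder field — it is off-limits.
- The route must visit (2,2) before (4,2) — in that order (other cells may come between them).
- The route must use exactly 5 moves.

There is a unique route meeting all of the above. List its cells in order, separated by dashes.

(2,3) - (2,2) - (3,2) - (4,2) - (4,3) - (3,3)

The waypoints must appear in the order (2,2), (4,2), with no cell reused.
Route from (2,3): left to (2,2), 2× down (reaching (4,2)), right to (4,3), up to (3,3) — 5 moves in all.
Check: order respected (1 at step 1, 2 at step 3); 5 moves as required.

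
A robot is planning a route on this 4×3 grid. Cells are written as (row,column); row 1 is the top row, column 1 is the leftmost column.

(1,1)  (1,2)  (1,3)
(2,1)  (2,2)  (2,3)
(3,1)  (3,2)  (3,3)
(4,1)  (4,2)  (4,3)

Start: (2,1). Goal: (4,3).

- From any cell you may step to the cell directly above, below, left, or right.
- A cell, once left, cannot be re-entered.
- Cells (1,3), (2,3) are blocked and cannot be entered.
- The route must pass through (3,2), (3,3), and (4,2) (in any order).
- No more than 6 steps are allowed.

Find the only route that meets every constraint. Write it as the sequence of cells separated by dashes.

The budget equals the shortest possible length, so every move has to be on a shortest route through the required cells.
Route from (2,1): 2× down (reaching (4,1)), right to (4,2), up to (3,2), right to (3,3), down to (4,3) — 6 moves in all.
Check: all required cells visited; 6 ≤ 6 moves.

(2,1) - (3,1) - (4,1) - (4,2) - (3,2) - (3,3) - (4,3)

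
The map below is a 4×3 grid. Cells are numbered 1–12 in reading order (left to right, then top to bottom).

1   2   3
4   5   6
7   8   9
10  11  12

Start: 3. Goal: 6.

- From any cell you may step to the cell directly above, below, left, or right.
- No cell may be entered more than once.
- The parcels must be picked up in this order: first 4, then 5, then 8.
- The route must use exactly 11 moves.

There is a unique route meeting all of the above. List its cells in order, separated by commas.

3, 2, 1, 4, 5, 8, 7, 10, 11, 12, 9, 6

The waypoints must appear in the order 4, 5, 8, with no cell reused.
Route from 3: 2× left (reaching 1), down to 4, right to 5, down to 8, left to 7, down to 10, 2× right (reaching 12), 2× up (reaching 6) — 11 moves in all.
Check: order respected (4 at step 3, 5 at step 4, 8 at step 5); 11 moves as required.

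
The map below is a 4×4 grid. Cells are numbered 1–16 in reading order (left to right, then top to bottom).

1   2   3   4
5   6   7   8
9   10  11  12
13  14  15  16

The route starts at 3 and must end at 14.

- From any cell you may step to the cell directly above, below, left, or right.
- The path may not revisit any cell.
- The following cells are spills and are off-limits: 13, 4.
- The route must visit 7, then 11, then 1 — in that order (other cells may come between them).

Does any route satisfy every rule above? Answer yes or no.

Ignoring the required order, 13 revisit-free routes from 3 to 14 pass through all of 7, 11, and 1; the waypoint orders that occur are 1 → 7 → 11 (9); 7 → 1 → 11 (2); 1 → 11 → 7 (2) — never 7 → 11 → 1.

no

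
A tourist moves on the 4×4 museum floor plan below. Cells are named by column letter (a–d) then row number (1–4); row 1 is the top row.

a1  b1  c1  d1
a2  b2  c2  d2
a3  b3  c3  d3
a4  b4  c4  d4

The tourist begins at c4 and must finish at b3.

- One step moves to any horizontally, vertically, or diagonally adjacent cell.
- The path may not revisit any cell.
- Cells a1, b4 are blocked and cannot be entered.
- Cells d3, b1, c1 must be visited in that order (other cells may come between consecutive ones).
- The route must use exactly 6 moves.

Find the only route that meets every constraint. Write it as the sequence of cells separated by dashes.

The waypoints must appear in the order d3, b1, c1, with no cell reused.
Route from c4: up-right 1 to d3, up-left 2 to b1, right 1 to c1, down-left 1 to b2, down 1 to b3 — 6 moves in all.
Check: order respected (d3 at step 1, b1 at step 3, c1 at step 4); 6 moves as required.

c4 - d3 - c2 - b1 - c1 - b2 - b3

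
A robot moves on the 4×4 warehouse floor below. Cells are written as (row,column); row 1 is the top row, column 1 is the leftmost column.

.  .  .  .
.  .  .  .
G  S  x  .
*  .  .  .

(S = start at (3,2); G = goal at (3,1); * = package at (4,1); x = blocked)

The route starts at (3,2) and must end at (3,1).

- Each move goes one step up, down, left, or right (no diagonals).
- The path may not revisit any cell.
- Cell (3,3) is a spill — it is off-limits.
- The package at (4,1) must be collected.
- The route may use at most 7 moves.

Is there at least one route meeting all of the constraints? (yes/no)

One route that works: (3,2) → (4,2) → (4,1) → (3,1).

yes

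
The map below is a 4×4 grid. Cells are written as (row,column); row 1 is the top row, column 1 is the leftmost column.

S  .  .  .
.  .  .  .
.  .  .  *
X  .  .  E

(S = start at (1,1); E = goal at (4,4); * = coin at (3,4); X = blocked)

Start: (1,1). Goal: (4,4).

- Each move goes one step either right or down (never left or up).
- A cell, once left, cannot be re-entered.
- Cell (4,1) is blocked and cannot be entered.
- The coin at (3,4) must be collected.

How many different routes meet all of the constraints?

10

A right/down-only route from (1,1) to (4,4) makes exactly 3 down-moves and 3 right-moves in some order.
With no other constraints that would be C(6,3) = 20 routes.
Split at (3,4) and multiply the segment counts (each segment already excludes blocked cells): (1,1)→(3,4): 10; (3,4)→(4,4): 1; product = 10.
That gives 10 routes.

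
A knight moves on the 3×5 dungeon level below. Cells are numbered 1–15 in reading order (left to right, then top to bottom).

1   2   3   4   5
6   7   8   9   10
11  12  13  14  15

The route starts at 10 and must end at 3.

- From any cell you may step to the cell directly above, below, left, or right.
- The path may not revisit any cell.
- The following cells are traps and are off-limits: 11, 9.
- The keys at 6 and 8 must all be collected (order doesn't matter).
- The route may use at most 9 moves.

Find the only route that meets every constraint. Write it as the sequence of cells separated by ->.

10 -> 15 -> 14 -> 13 -> 8 -> 7 -> 6 -> 1 -> 2 -> 3

Any route must reach 6 and 8 and still end at 3 within 9 moves, so the order of the required stops is forced.
Route from 10: down 1 to 15, left 2 to 13, up 1 to 8, left 2 to 6, up 1 to 1, right 2 to 3 — 9 moves in all.
Check: all required cells visited; 9 ≤ 9 moves.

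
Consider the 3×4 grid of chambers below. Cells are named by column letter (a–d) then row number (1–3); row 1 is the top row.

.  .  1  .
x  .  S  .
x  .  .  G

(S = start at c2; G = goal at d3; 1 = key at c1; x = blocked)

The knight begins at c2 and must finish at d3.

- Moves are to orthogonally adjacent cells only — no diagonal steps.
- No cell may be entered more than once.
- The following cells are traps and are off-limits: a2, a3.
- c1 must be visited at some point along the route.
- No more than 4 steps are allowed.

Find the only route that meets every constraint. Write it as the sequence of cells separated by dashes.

c2 - c1 - d1 - d2 - d3

The 4-move cap with required stops at c1 leaves no slack for detours.
Route from c2: up to c1, right to d1, 2× down (reaching d3) — 4 moves in all.
Check: all required cells visited; 4 ≤ 4 moves.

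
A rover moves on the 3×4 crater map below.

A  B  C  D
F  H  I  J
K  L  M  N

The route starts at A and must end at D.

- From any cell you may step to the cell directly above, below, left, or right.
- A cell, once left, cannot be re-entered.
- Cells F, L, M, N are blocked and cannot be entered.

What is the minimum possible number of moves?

3

The Manhattan distance from A to D is |1−1| + |1−4| = 3, so at least 3 moves are needed.
A route of 3 moves achieves this: A → B → C → D.
Since 3 matches the lower bound, it is optimal.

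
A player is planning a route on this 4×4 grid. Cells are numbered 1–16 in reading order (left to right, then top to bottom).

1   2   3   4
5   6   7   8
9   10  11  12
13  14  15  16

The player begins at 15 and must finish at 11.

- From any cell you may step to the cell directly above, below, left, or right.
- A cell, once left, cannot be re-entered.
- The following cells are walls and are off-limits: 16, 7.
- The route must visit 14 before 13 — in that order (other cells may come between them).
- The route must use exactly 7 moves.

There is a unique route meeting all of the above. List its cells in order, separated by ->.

15 -> 14 -> 13 -> 9 -> 5 -> 6 -> 10 -> 11

The waypoints must appear in the order 14, 13, with no cell reused.
Route from 15: 2× left (reaching 13), 2× up (reaching 5), right to 6, down to 10, right to 11 — 7 moves in all.
Check: order respected (14 at step 1, 13 at step 2); 7 moves as required.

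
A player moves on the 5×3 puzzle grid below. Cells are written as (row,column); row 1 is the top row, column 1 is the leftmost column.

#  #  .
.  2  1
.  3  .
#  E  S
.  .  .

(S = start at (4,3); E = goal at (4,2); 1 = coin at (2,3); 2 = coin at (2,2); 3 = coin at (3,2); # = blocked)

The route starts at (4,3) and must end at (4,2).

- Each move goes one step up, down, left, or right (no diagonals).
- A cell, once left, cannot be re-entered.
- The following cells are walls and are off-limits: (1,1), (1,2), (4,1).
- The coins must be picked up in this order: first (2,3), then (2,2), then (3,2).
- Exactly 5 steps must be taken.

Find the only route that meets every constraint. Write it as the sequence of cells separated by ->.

The waypoints must appear in the order (2,3), (2,2), (3,2), with no cell reused.
Route from (4,3): up 2 to (2,3), left 1 to (2,2), down 2 to (4,2) — 5 moves in all.
Check: order respected (1 at step 2, 2 at step 3, 3 at step 4); 5 moves as required.

(4,3) -> (3,3) -> (2,3) -> (2,2) -> (3,2) -> (4,2)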